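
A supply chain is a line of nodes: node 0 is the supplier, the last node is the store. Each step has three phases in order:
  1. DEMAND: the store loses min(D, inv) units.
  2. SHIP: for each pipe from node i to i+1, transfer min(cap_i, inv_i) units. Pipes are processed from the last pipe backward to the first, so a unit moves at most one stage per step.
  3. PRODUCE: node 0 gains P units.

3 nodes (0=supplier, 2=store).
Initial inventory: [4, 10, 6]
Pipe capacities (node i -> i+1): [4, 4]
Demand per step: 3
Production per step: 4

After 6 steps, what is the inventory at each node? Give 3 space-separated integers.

Step 1: demand=3,sold=3 ship[1->2]=4 ship[0->1]=4 prod=4 -> inv=[4 10 7]
Step 2: demand=3,sold=3 ship[1->2]=4 ship[0->1]=4 prod=4 -> inv=[4 10 8]
Step 3: demand=3,sold=3 ship[1->2]=4 ship[0->1]=4 prod=4 -> inv=[4 10 9]
Step 4: demand=3,sold=3 ship[1->2]=4 ship[0->1]=4 prod=4 -> inv=[4 10 10]
Step 5: demand=3,sold=3 ship[1->2]=4 ship[0->1]=4 prod=4 -> inv=[4 10 11]
Step 6: demand=3,sold=3 ship[1->2]=4 ship[0->1]=4 prod=4 -> inv=[4 10 12]

4 10 12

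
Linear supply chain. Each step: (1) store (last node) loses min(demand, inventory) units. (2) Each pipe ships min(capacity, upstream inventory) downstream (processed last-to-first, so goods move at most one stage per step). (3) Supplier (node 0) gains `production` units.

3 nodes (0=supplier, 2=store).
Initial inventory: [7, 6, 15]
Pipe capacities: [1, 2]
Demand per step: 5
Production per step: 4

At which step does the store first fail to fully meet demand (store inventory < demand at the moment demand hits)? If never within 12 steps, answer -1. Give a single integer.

Step 1: demand=5,sold=5 ship[1->2]=2 ship[0->1]=1 prod=4 -> [10 5 12]
Step 2: demand=5,sold=5 ship[1->2]=2 ship[0->1]=1 prod=4 -> [13 4 9]
Step 3: demand=5,sold=5 ship[1->2]=2 ship[0->1]=1 prod=4 -> [16 3 6]
Step 4: demand=5,sold=5 ship[1->2]=2 ship[0->1]=1 prod=4 -> [19 2 3]
Step 5: demand=5,sold=3 ship[1->2]=2 ship[0->1]=1 prod=4 -> [22 1 2]
Step 6: demand=5,sold=2 ship[1->2]=1 ship[0->1]=1 prod=4 -> [25 1 1]
Step 7: demand=5,sold=1 ship[1->2]=1 ship[0->1]=1 prod=4 -> [28 1 1]
Step 8: demand=5,sold=1 ship[1->2]=1 ship[0->1]=1 prod=4 -> [31 1 1]
Step 9: demand=5,sold=1 ship[1->2]=1 ship[0->1]=1 prod=4 -> [34 1 1]
Step 10: demand=5,sold=1 ship[1->2]=1 ship[0->1]=1 prod=4 -> [37 1 1]
Step 11: demand=5,sold=1 ship[1->2]=1 ship[0->1]=1 prod=4 -> [40 1 1]
Step 12: demand=5,sold=1 ship[1->2]=1 ship[0->1]=1 prod=4 -> [43 1 1]
First stockout at step 5

5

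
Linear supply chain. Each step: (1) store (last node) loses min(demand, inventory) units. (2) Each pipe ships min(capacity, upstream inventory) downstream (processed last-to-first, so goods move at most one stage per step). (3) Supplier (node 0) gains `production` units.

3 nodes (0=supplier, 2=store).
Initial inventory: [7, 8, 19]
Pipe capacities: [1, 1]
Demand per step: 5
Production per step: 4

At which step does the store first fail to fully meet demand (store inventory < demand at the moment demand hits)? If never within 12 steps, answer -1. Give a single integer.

Step 1: demand=5,sold=5 ship[1->2]=1 ship[0->1]=1 prod=4 -> [10 8 15]
Step 2: demand=5,sold=5 ship[1->2]=1 ship[0->1]=1 prod=4 -> [13 8 11]
Step 3: demand=5,sold=5 ship[1->2]=1 ship[0->1]=1 prod=4 -> [16 8 7]
Step 4: demand=5,sold=5 ship[1->2]=1 ship[0->1]=1 prod=4 -> [19 8 3]
Step 5: demand=5,sold=3 ship[1->2]=1 ship[0->1]=1 prod=4 -> [22 8 1]
Step 6: demand=5,sold=1 ship[1->2]=1 ship[0->1]=1 prod=4 -> [25 8 1]
Step 7: demand=5,sold=1 ship[1->2]=1 ship[0->1]=1 prod=4 -> [28 8 1]
Step 8: demand=5,sold=1 ship[1->2]=1 ship[0->1]=1 prod=4 -> [31 8 1]
Step 9: demand=5,sold=1 ship[1->2]=1 ship[0->1]=1 prod=4 -> [34 8 1]
Step 10: demand=5,sold=1 ship[1->2]=1 ship[0->1]=1 prod=4 -> [37 8 1]
Step 11: demand=5,sold=1 ship[1->2]=1 ship[0->1]=1 prod=4 -> [40 8 1]
Step 12: demand=5,sold=1 ship[1->2]=1 ship[0->1]=1 prod=4 -> [43 8 1]
First stockout at step 5

5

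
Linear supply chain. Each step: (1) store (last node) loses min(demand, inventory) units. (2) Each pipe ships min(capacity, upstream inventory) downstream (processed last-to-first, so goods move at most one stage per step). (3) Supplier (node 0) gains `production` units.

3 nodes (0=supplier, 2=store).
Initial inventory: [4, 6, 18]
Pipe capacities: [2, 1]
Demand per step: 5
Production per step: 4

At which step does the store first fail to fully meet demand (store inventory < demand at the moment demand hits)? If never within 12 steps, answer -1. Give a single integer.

Step 1: demand=5,sold=5 ship[1->2]=1 ship[0->1]=2 prod=4 -> [6 7 14]
Step 2: demand=5,sold=5 ship[1->2]=1 ship[0->1]=2 prod=4 -> [8 8 10]
Step 3: demand=5,sold=5 ship[1->2]=1 ship[0->1]=2 prod=4 -> [10 9 6]
Step 4: demand=5,sold=5 ship[1->2]=1 ship[0->1]=2 prod=4 -> [12 10 2]
Step 5: demand=5,sold=2 ship[1->2]=1 ship[0->1]=2 prod=4 -> [14 11 1]
Step 6: demand=5,sold=1 ship[1->2]=1 ship[0->1]=2 prod=4 -> [16 12 1]
Step 7: demand=5,sold=1 ship[1->2]=1 ship[0->1]=2 prod=4 -> [18 13 1]
Step 8: demand=5,sold=1 ship[1->2]=1 ship[0->1]=2 prod=4 -> [20 14 1]
Step 9: demand=5,sold=1 ship[1->2]=1 ship[0->1]=2 prod=4 -> [22 15 1]
Step 10: demand=5,sold=1 ship[1->2]=1 ship[0->1]=2 prod=4 -> [24 16 1]
Step 11: demand=5,sold=1 ship[1->2]=1 ship[0->1]=2 prod=4 -> [26 17 1]
Step 12: demand=5,sold=1 ship[1->2]=1 ship[0->1]=2 prod=4 -> [28 18 1]
First stockout at step 5

5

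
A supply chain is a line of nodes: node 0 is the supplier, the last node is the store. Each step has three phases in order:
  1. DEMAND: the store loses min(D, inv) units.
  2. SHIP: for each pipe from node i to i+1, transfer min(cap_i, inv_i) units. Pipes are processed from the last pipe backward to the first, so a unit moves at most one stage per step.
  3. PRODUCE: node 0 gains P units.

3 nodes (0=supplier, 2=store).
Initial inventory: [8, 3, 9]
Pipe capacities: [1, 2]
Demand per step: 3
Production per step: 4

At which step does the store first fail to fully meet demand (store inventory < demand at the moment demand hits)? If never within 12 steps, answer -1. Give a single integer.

Step 1: demand=3,sold=3 ship[1->2]=2 ship[0->1]=1 prod=4 -> [11 2 8]
Step 2: demand=3,sold=3 ship[1->2]=2 ship[0->1]=1 prod=4 -> [14 1 7]
Step 3: demand=3,sold=3 ship[1->2]=1 ship[0->1]=1 prod=4 -> [17 1 5]
Step 4: demand=3,sold=3 ship[1->2]=1 ship[0->1]=1 prod=4 -> [20 1 3]
Step 5: demand=3,sold=3 ship[1->2]=1 ship[0->1]=1 prod=4 -> [23 1 1]
Step 6: demand=3,sold=1 ship[1->2]=1 ship[0->1]=1 prod=4 -> [26 1 1]
Step 7: demand=3,sold=1 ship[1->2]=1 ship[0->1]=1 prod=4 -> [29 1 1]
Step 8: demand=3,sold=1 ship[1->2]=1 ship[0->1]=1 prod=4 -> [32 1 1]
Step 9: demand=3,sold=1 ship[1->2]=1 ship[0->1]=1 prod=4 -> [35 1 1]
Step 10: demand=3,sold=1 ship[1->2]=1 ship[0->1]=1 prod=4 -> [38 1 1]
Step 11: demand=3,sold=1 ship[1->2]=1 ship[0->1]=1 prod=4 -> [41 1 1]
Step 12: demand=3,sold=1 ship[1->2]=1 ship[0->1]=1 prod=4 -> [44 1 1]
First stockout at step 6

6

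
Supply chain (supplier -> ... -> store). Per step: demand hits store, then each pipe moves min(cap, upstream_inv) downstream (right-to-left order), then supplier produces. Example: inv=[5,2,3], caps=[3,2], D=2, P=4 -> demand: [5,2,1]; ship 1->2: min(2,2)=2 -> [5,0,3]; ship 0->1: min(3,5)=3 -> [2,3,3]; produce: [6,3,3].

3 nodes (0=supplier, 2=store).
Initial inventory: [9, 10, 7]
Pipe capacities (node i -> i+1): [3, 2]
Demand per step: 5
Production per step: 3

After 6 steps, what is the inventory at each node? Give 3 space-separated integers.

Step 1: demand=5,sold=5 ship[1->2]=2 ship[0->1]=3 prod=3 -> inv=[9 11 4]
Step 2: demand=5,sold=4 ship[1->2]=2 ship[0->1]=3 prod=3 -> inv=[9 12 2]
Step 3: demand=5,sold=2 ship[1->2]=2 ship[0->1]=3 prod=3 -> inv=[9 13 2]
Step 4: demand=5,sold=2 ship[1->2]=2 ship[0->1]=3 prod=3 -> inv=[9 14 2]
Step 5: demand=5,sold=2 ship[1->2]=2 ship[0->1]=3 prod=3 -> inv=[9 15 2]
Step 6: demand=5,sold=2 ship[1->2]=2 ship[0->1]=3 prod=3 -> inv=[9 16 2]

9 16 2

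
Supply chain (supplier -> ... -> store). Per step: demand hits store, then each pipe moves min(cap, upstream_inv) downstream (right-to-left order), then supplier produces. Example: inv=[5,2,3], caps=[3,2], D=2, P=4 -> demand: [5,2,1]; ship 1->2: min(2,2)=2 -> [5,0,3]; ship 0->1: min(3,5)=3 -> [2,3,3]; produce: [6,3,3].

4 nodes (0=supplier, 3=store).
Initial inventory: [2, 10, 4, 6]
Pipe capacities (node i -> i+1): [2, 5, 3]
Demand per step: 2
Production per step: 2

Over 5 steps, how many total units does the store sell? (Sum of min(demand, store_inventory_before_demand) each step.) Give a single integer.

Step 1: sold=2 (running total=2) -> [2 7 6 7]
Step 2: sold=2 (running total=4) -> [2 4 8 8]
Step 3: sold=2 (running total=6) -> [2 2 9 9]
Step 4: sold=2 (running total=8) -> [2 2 8 10]
Step 5: sold=2 (running total=10) -> [2 2 7 11]

Answer: 10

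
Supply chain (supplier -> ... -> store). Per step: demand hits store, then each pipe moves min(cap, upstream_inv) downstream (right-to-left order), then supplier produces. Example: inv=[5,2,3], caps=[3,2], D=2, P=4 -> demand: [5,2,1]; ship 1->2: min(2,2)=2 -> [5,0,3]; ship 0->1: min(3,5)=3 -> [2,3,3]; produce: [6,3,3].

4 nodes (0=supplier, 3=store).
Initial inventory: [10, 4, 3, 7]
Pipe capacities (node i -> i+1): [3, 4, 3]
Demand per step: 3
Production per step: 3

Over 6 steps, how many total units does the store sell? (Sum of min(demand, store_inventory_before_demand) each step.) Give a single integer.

Step 1: sold=3 (running total=3) -> [10 3 4 7]
Step 2: sold=3 (running total=6) -> [10 3 4 7]
Step 3: sold=3 (running total=9) -> [10 3 4 7]
Step 4: sold=3 (running total=12) -> [10 3 4 7]
Step 5: sold=3 (running total=15) -> [10 3 4 7]
Step 6: sold=3 (running total=18) -> [10 3 4 7]

Answer: 18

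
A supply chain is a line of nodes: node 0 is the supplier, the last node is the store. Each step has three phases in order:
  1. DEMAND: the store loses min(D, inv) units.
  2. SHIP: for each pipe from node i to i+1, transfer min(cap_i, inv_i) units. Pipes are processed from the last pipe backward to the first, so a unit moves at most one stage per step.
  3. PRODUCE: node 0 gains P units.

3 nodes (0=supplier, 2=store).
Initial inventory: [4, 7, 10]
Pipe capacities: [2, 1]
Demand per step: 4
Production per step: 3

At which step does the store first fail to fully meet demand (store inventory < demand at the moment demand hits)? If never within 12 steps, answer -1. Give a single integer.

Step 1: demand=4,sold=4 ship[1->2]=1 ship[0->1]=2 prod=3 -> [5 8 7]
Step 2: demand=4,sold=4 ship[1->2]=1 ship[0->1]=2 prod=3 -> [6 9 4]
Step 3: demand=4,sold=4 ship[1->2]=1 ship[0->1]=2 prod=3 -> [7 10 1]
Step 4: demand=4,sold=1 ship[1->2]=1 ship[0->1]=2 prod=3 -> [8 11 1]
Step 5: demand=4,sold=1 ship[1->2]=1 ship[0->1]=2 prod=3 -> [9 12 1]
Step 6: demand=4,sold=1 ship[1->2]=1 ship[0->1]=2 prod=3 -> [10 13 1]
Step 7: demand=4,sold=1 ship[1->2]=1 ship[0->1]=2 prod=3 -> [11 14 1]
Step 8: demand=4,sold=1 ship[1->2]=1 ship[0->1]=2 prod=3 -> [12 15 1]
Step 9: demand=4,sold=1 ship[1->2]=1 ship[0->1]=2 prod=3 -> [13 16 1]
Step 10: demand=4,sold=1 ship[1->2]=1 ship[0->1]=2 prod=3 -> [14 17 1]
Step 11: demand=4,sold=1 ship[1->2]=1 ship[0->1]=2 prod=3 -> [15 18 1]
Step 12: demand=4,sold=1 ship[1->2]=1 ship[0->1]=2 prod=3 -> [16 19 1]
First stockout at step 4

4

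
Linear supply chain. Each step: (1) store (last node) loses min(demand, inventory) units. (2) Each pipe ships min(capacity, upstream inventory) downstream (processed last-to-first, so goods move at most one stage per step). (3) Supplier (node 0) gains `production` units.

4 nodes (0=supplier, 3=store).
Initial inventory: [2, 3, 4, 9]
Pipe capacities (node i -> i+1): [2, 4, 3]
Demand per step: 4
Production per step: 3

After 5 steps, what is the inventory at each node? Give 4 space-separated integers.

Step 1: demand=4,sold=4 ship[2->3]=3 ship[1->2]=3 ship[0->1]=2 prod=3 -> inv=[3 2 4 8]
Step 2: demand=4,sold=4 ship[2->3]=3 ship[1->2]=2 ship[0->1]=2 prod=3 -> inv=[4 2 3 7]
Step 3: demand=4,sold=4 ship[2->3]=3 ship[1->2]=2 ship[0->1]=2 prod=3 -> inv=[5 2 2 6]
Step 4: demand=4,sold=4 ship[2->3]=2 ship[1->2]=2 ship[0->1]=2 prod=3 -> inv=[6 2 2 4]
Step 5: demand=4,sold=4 ship[2->3]=2 ship[1->2]=2 ship[0->1]=2 prod=3 -> inv=[7 2 2 2]

7 2 2 2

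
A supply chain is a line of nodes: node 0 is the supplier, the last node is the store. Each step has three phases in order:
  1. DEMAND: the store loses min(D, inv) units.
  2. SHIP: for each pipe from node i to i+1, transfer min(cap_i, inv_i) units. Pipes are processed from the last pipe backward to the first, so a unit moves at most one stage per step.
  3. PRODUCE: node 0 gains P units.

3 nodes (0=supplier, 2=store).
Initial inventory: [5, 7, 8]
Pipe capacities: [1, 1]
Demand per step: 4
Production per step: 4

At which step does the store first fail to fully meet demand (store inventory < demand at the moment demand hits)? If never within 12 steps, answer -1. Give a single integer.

Step 1: demand=4,sold=4 ship[1->2]=1 ship[0->1]=1 prod=4 -> [8 7 5]
Step 2: demand=4,sold=4 ship[1->2]=1 ship[0->1]=1 prod=4 -> [11 7 2]
Step 3: demand=4,sold=2 ship[1->2]=1 ship[0->1]=1 prod=4 -> [14 7 1]
Step 4: demand=4,sold=1 ship[1->2]=1 ship[0->1]=1 prod=4 -> [17 7 1]
Step 5: demand=4,sold=1 ship[1->2]=1 ship[0->1]=1 prod=4 -> [20 7 1]
Step 6: demand=4,sold=1 ship[1->2]=1 ship[0->1]=1 prod=4 -> [23 7 1]
Step 7: demand=4,sold=1 ship[1->2]=1 ship[0->1]=1 prod=4 -> [26 7 1]
Step 8: demand=4,sold=1 ship[1->2]=1 ship[0->1]=1 prod=4 -> [29 7 1]
Step 9: demand=4,sold=1 ship[1->2]=1 ship[0->1]=1 prod=4 -> [32 7 1]
Step 10: demand=4,sold=1 ship[1->2]=1 ship[0->1]=1 prod=4 -> [35 7 1]
Step 11: demand=4,sold=1 ship[1->2]=1 ship[0->1]=1 prod=4 -> [38 7 1]
Step 12: demand=4,sold=1 ship[1->2]=1 ship[0->1]=1 prod=4 -> [41 7 1]
First stockout at step 3

3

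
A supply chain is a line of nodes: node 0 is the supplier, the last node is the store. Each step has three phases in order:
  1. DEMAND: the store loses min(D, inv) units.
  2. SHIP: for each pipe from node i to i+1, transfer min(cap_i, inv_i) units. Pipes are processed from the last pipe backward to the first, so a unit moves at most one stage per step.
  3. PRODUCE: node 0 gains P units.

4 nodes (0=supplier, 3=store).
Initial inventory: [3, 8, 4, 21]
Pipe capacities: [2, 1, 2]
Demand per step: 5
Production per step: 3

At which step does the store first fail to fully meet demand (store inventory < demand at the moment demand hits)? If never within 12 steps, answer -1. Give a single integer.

Step 1: demand=5,sold=5 ship[2->3]=2 ship[1->2]=1 ship[0->1]=2 prod=3 -> [4 9 3 18]
Step 2: demand=5,sold=5 ship[2->3]=2 ship[1->2]=1 ship[0->1]=2 prod=3 -> [5 10 2 15]
Step 3: demand=5,sold=5 ship[2->3]=2 ship[1->2]=1 ship[0->1]=2 prod=3 -> [6 11 1 12]
Step 4: demand=5,sold=5 ship[2->3]=1 ship[1->2]=1 ship[0->1]=2 prod=3 -> [7 12 1 8]
Step 5: demand=5,sold=5 ship[2->3]=1 ship[1->2]=1 ship[0->1]=2 prod=3 -> [8 13 1 4]
Step 6: demand=5,sold=4 ship[2->3]=1 ship[1->2]=1 ship[0->1]=2 prod=3 -> [9 14 1 1]
Step 7: demand=5,sold=1 ship[2->3]=1 ship[1->2]=1 ship[0->1]=2 prod=3 -> [10 15 1 1]
Step 8: demand=5,sold=1 ship[2->3]=1 ship[1->2]=1 ship[0->1]=2 prod=3 -> [11 16 1 1]
Step 9: demand=5,sold=1 ship[2->3]=1 ship[1->2]=1 ship[0->1]=2 prod=3 -> [12 17 1 1]
Step 10: demand=5,sold=1 ship[2->3]=1 ship[1->2]=1 ship[0->1]=2 prod=3 -> [13 18 1 1]
Step 11: demand=5,sold=1 ship[2->3]=1 ship[1->2]=1 ship[0->1]=2 prod=3 -> [14 19 1 1]
Step 12: demand=5,sold=1 ship[2->3]=1 ship[1->2]=1 ship[0->1]=2 prod=3 -> [15 20 1 1]
First stockout at step 6

6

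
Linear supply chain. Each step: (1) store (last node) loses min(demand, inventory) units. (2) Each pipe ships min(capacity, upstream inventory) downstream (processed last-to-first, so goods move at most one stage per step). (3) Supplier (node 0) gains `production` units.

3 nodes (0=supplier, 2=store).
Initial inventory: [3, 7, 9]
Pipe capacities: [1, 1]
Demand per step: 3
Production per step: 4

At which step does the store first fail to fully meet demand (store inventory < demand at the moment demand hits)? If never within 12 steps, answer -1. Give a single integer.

Step 1: demand=3,sold=3 ship[1->2]=1 ship[0->1]=1 prod=4 -> [6 7 7]
Step 2: demand=3,sold=3 ship[1->2]=1 ship[0->1]=1 prod=4 -> [9 7 5]
Step 3: demand=3,sold=3 ship[1->2]=1 ship[0->1]=1 prod=4 -> [12 7 3]
Step 4: demand=3,sold=3 ship[1->2]=1 ship[0->1]=1 prod=4 -> [15 7 1]
Step 5: demand=3,sold=1 ship[1->2]=1 ship[0->1]=1 prod=4 -> [18 7 1]
Step 6: demand=3,sold=1 ship[1->2]=1 ship[0->1]=1 prod=4 -> [21 7 1]
Step 7: demand=3,sold=1 ship[1->2]=1 ship[0->1]=1 prod=4 -> [24 7 1]
Step 8: demand=3,sold=1 ship[1->2]=1 ship[0->1]=1 prod=4 -> [27 7 1]
Step 9: demand=3,sold=1 ship[1->2]=1 ship[0->1]=1 prod=4 -> [30 7 1]
Step 10: demand=3,sold=1 ship[1->2]=1 ship[0->1]=1 prod=4 -> [33 7 1]
Step 11: demand=3,sold=1 ship[1->2]=1 ship[0->1]=1 prod=4 -> [36 7 1]
Step 12: demand=3,sold=1 ship[1->2]=1 ship[0->1]=1 prod=4 -> [39 7 1]
First stockout at step 5

5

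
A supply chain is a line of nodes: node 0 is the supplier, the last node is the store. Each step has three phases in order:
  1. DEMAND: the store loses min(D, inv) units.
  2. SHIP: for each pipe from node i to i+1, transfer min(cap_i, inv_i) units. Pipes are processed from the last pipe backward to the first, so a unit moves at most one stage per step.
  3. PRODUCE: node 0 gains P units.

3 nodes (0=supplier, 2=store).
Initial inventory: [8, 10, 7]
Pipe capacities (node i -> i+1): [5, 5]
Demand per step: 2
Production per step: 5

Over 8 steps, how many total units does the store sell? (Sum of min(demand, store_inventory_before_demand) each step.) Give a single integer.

Answer: 16

Derivation:
Step 1: sold=2 (running total=2) -> [8 10 10]
Step 2: sold=2 (running total=4) -> [8 10 13]
Step 3: sold=2 (running total=6) -> [8 10 16]
Step 4: sold=2 (running total=8) -> [8 10 19]
Step 5: sold=2 (running total=10) -> [8 10 22]
Step 6: sold=2 (running total=12) -> [8 10 25]
Step 7: sold=2 (running total=14) -> [8 10 28]
Step 8: sold=2 (running total=16) -> [8 10 31]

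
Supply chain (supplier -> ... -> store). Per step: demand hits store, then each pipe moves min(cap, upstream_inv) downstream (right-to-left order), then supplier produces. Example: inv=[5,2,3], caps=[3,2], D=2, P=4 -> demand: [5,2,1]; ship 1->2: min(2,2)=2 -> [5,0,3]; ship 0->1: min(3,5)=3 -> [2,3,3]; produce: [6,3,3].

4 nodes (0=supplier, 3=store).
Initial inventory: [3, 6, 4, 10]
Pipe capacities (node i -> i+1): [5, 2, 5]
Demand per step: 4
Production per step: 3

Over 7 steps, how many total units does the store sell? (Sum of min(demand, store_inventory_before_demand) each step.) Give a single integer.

Answer: 24

Derivation:
Step 1: sold=4 (running total=4) -> [3 7 2 10]
Step 2: sold=4 (running total=8) -> [3 8 2 8]
Step 3: sold=4 (running total=12) -> [3 9 2 6]
Step 4: sold=4 (running total=16) -> [3 10 2 4]
Step 5: sold=4 (running total=20) -> [3 11 2 2]
Step 6: sold=2 (running total=22) -> [3 12 2 2]
Step 7: sold=2 (running total=24) -> [3 13 2 2]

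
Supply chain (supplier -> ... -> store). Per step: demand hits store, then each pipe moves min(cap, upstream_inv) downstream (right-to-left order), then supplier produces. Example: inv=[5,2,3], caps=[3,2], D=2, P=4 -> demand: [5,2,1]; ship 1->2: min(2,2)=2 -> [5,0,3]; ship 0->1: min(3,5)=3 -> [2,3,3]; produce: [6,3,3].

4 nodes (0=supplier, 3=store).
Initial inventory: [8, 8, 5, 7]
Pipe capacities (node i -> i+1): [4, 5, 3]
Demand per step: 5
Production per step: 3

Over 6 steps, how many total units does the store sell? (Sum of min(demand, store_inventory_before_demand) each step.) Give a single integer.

Step 1: sold=5 (running total=5) -> [7 7 7 5]
Step 2: sold=5 (running total=10) -> [6 6 9 3]
Step 3: sold=3 (running total=13) -> [5 5 11 3]
Step 4: sold=3 (running total=16) -> [4 4 13 3]
Step 5: sold=3 (running total=19) -> [3 4 14 3]
Step 6: sold=3 (running total=22) -> [3 3 15 3]

Answer: 22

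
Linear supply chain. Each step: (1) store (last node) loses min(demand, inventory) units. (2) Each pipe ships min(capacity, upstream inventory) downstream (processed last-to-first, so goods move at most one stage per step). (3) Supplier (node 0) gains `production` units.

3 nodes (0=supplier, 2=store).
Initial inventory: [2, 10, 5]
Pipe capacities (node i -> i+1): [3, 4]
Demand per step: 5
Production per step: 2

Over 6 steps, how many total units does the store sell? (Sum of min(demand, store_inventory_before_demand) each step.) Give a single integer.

Answer: 23

Derivation:
Step 1: sold=5 (running total=5) -> [2 8 4]
Step 2: sold=4 (running total=9) -> [2 6 4]
Step 3: sold=4 (running total=13) -> [2 4 4]
Step 4: sold=4 (running total=17) -> [2 2 4]
Step 5: sold=4 (running total=21) -> [2 2 2]
Step 6: sold=2 (running total=23) -> [2 2 2]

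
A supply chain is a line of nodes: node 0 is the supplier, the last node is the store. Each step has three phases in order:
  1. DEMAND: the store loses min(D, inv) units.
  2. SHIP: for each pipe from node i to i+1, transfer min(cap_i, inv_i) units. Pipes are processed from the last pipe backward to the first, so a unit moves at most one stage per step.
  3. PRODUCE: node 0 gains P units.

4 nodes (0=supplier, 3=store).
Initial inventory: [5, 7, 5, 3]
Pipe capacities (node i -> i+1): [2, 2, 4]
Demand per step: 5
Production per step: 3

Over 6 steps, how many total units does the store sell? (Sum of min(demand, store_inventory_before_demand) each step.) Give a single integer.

Answer: 16

Derivation:
Step 1: sold=3 (running total=3) -> [6 7 3 4]
Step 2: sold=4 (running total=7) -> [7 7 2 3]
Step 3: sold=3 (running total=10) -> [8 7 2 2]
Step 4: sold=2 (running total=12) -> [9 7 2 2]
Step 5: sold=2 (running total=14) -> [10 7 2 2]
Step 6: sold=2 (running total=16) -> [11 7 2 2]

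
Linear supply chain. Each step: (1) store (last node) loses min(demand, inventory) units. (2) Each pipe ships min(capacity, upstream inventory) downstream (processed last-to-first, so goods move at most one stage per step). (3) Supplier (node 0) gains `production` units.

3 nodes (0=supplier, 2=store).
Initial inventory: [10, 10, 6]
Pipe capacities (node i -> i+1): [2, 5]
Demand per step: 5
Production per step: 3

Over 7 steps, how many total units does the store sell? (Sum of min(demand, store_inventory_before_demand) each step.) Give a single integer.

Answer: 26

Derivation:
Step 1: sold=5 (running total=5) -> [11 7 6]
Step 2: sold=5 (running total=10) -> [12 4 6]
Step 3: sold=5 (running total=15) -> [13 2 5]
Step 4: sold=5 (running total=20) -> [14 2 2]
Step 5: sold=2 (running total=22) -> [15 2 2]
Step 6: sold=2 (running total=24) -> [16 2 2]
Step 7: sold=2 (running total=26) -> [17 2 2]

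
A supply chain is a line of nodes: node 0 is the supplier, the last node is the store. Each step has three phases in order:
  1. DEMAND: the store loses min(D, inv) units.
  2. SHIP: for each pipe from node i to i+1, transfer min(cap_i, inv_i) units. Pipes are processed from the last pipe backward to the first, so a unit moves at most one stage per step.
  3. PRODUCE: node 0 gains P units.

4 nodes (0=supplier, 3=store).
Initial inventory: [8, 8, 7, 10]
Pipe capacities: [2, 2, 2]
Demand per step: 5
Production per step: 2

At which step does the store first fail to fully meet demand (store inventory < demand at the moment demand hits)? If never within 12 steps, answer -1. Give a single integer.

Step 1: demand=5,sold=5 ship[2->3]=2 ship[1->2]=2 ship[0->1]=2 prod=2 -> [8 8 7 7]
Step 2: demand=5,sold=5 ship[2->3]=2 ship[1->2]=2 ship[0->1]=2 prod=2 -> [8 8 7 4]
Step 3: demand=5,sold=4 ship[2->3]=2 ship[1->2]=2 ship[0->1]=2 prod=2 -> [8 8 7 2]
Step 4: demand=5,sold=2 ship[2->3]=2 ship[1->2]=2 ship[0->1]=2 prod=2 -> [8 8 7 2]
Step 5: demand=5,sold=2 ship[2->3]=2 ship[1->2]=2 ship[0->1]=2 prod=2 -> [8 8 7 2]
Step 6: demand=5,sold=2 ship[2->3]=2 ship[1->2]=2 ship[0->1]=2 prod=2 -> [8 8 7 2]
Step 7: demand=5,sold=2 ship[2->3]=2 ship[1->2]=2 ship[0->1]=2 prod=2 -> [8 8 7 2]
Step 8: demand=5,sold=2 ship[2->3]=2 ship[1->2]=2 ship[0->1]=2 prod=2 -> [8 8 7 2]
Step 9: demand=5,sold=2 ship[2->3]=2 ship[1->2]=2 ship[0->1]=2 prod=2 -> [8 8 7 2]
Step 10: demand=5,sold=2 ship[2->3]=2 ship[1->2]=2 ship[0->1]=2 prod=2 -> [8 8 7 2]
Step 11: demand=5,sold=2 ship[2->3]=2 ship[1->2]=2 ship[0->1]=2 prod=2 -> [8 8 7 2]
Step 12: demand=5,sold=2 ship[2->3]=2 ship[1->2]=2 ship[0->1]=2 prod=2 -> [8 8 7 2]
First stockout at step 3

3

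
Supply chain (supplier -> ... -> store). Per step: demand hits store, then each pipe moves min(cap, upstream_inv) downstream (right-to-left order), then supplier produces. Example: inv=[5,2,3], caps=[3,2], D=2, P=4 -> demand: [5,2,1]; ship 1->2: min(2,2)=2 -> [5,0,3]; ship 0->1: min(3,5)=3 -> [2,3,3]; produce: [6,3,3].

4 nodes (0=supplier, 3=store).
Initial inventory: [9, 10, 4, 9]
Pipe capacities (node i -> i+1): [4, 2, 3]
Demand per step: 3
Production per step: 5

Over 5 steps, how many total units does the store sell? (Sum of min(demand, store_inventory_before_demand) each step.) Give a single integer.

Step 1: sold=3 (running total=3) -> [10 12 3 9]
Step 2: sold=3 (running total=6) -> [11 14 2 9]
Step 3: sold=3 (running total=9) -> [12 16 2 8]
Step 4: sold=3 (running total=12) -> [13 18 2 7]
Step 5: sold=3 (running total=15) -> [14 20 2 6]

Answer: 15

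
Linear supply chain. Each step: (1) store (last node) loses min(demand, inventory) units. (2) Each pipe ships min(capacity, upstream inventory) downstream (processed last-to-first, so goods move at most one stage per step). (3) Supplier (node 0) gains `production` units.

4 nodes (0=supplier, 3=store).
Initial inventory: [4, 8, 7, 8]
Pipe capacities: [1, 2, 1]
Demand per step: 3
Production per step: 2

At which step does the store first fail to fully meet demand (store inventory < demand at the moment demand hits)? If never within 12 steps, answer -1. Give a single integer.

Step 1: demand=3,sold=3 ship[2->3]=1 ship[1->2]=2 ship[0->1]=1 prod=2 -> [5 7 8 6]
Step 2: demand=3,sold=3 ship[2->3]=1 ship[1->2]=2 ship[0->1]=1 prod=2 -> [6 6 9 4]
Step 3: demand=3,sold=3 ship[2->3]=1 ship[1->2]=2 ship[0->1]=1 prod=2 -> [7 5 10 2]
Step 4: demand=3,sold=2 ship[2->3]=1 ship[1->2]=2 ship[0->1]=1 prod=2 -> [8 4 11 1]
Step 5: demand=3,sold=1 ship[2->3]=1 ship[1->2]=2 ship[0->1]=1 prod=2 -> [9 3 12 1]
Step 6: demand=3,sold=1 ship[2->3]=1 ship[1->2]=2 ship[0->1]=1 prod=2 -> [10 2 13 1]
Step 7: demand=3,sold=1 ship[2->3]=1 ship[1->2]=2 ship[0->1]=1 prod=2 -> [11 1 14 1]
Step 8: demand=3,sold=1 ship[2->3]=1 ship[1->2]=1 ship[0->1]=1 prod=2 -> [12 1 14 1]
Step 9: demand=3,sold=1 ship[2->3]=1 ship[1->2]=1 ship[0->1]=1 prod=2 -> [13 1 14 1]
Step 10: demand=3,sold=1 ship[2->3]=1 ship[1->2]=1 ship[0->1]=1 prod=2 -> [14 1 14 1]
Step 11: demand=3,sold=1 ship[2->3]=1 ship[1->2]=1 ship[0->1]=1 prod=2 -> [15 1 14 1]
Step 12: demand=3,sold=1 ship[2->3]=1 ship[1->2]=1 ship[0->1]=1 prod=2 -> [16 1 14 1]
First stockout at step 4

4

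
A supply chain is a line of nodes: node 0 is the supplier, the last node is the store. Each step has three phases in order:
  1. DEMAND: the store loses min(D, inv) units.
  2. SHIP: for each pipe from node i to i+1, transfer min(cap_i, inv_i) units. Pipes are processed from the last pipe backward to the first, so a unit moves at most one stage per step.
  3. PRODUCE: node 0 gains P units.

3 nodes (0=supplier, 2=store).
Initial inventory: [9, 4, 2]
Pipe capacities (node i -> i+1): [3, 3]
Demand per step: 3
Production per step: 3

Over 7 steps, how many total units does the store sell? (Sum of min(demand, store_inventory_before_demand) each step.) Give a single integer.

Step 1: sold=2 (running total=2) -> [9 4 3]
Step 2: sold=3 (running total=5) -> [9 4 3]
Step 3: sold=3 (running total=8) -> [9 4 3]
Step 4: sold=3 (running total=11) -> [9 4 3]
Step 5: sold=3 (running total=14) -> [9 4 3]
Step 6: sold=3 (running total=17) -> [9 4 3]
Step 7: sold=3 (running total=20) -> [9 4 3]

Answer: 20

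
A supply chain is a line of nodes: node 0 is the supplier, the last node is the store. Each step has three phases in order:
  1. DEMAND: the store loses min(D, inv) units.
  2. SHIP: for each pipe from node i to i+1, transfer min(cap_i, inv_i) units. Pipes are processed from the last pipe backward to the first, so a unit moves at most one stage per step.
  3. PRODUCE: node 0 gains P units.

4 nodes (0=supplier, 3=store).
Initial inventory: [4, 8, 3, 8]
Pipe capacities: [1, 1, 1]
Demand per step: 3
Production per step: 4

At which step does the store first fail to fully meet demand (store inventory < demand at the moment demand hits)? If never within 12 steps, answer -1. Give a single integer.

Step 1: demand=3,sold=3 ship[2->3]=1 ship[1->2]=1 ship[0->1]=1 prod=4 -> [7 8 3 6]
Step 2: demand=3,sold=3 ship[2->3]=1 ship[1->2]=1 ship[0->1]=1 prod=4 -> [10 8 3 4]
Step 3: demand=3,sold=3 ship[2->3]=1 ship[1->2]=1 ship[0->1]=1 prod=4 -> [13 8 3 2]
Step 4: demand=3,sold=2 ship[2->3]=1 ship[1->2]=1 ship[0->1]=1 prod=4 -> [16 8 3 1]
Step 5: demand=3,sold=1 ship[2->3]=1 ship[1->2]=1 ship[0->1]=1 prod=4 -> [19 8 3 1]
Step 6: demand=3,sold=1 ship[2->3]=1 ship[1->2]=1 ship[0->1]=1 prod=4 -> [22 8 3 1]
Step 7: demand=3,sold=1 ship[2->3]=1 ship[1->2]=1 ship[0->1]=1 prod=4 -> [25 8 3 1]
Step 8: demand=3,sold=1 ship[2->3]=1 ship[1->2]=1 ship[0->1]=1 prod=4 -> [28 8 3 1]
Step 9: demand=3,sold=1 ship[2->3]=1 ship[1->2]=1 ship[0->1]=1 prod=4 -> [31 8 3 1]
Step 10: demand=3,sold=1 ship[2->3]=1 ship[1->2]=1 ship[0->1]=1 prod=4 -> [34 8 3 1]
Step 11: demand=3,sold=1 ship[2->3]=1 ship[1->2]=1 ship[0->1]=1 prod=4 -> [37 8 3 1]
Step 12: demand=3,sold=1 ship[2->3]=1 ship[1->2]=1 ship[0->1]=1 prod=4 -> [40 8 3 1]
First stockout at step 4

4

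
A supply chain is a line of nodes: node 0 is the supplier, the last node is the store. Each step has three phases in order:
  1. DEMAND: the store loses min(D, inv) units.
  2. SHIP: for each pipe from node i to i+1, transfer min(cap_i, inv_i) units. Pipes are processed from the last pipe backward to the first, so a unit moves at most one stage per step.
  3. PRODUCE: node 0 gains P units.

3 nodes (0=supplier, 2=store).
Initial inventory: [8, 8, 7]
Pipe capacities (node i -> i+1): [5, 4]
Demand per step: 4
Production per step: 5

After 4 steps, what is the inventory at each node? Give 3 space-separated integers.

Step 1: demand=4,sold=4 ship[1->2]=4 ship[0->1]=5 prod=5 -> inv=[8 9 7]
Step 2: demand=4,sold=4 ship[1->2]=4 ship[0->1]=5 prod=5 -> inv=[8 10 7]
Step 3: demand=4,sold=4 ship[1->2]=4 ship[0->1]=5 prod=5 -> inv=[8 11 7]
Step 4: demand=4,sold=4 ship[1->2]=4 ship[0->1]=5 prod=5 -> inv=[8 12 7]

8 12 7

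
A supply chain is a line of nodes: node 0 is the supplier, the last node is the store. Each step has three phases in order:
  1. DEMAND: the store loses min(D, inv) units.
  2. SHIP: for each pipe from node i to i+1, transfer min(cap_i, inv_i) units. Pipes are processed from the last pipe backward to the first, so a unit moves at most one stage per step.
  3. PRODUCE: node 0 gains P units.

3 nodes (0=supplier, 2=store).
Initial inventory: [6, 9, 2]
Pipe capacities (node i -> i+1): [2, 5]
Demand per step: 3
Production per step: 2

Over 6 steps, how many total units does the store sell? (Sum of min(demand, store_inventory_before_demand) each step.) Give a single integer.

Answer: 17

Derivation:
Step 1: sold=2 (running total=2) -> [6 6 5]
Step 2: sold=3 (running total=5) -> [6 3 7]
Step 3: sold=3 (running total=8) -> [6 2 7]
Step 4: sold=3 (running total=11) -> [6 2 6]
Step 5: sold=3 (running total=14) -> [6 2 5]
Step 6: sold=3 (running total=17) -> [6 2 4]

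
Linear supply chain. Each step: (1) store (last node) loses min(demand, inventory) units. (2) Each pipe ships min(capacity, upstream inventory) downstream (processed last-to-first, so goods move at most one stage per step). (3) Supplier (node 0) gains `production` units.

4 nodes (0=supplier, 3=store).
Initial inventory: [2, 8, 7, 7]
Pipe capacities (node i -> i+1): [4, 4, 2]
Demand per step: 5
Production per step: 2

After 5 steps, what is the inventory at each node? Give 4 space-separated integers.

Step 1: demand=5,sold=5 ship[2->3]=2 ship[1->2]=4 ship[0->1]=2 prod=2 -> inv=[2 6 9 4]
Step 2: demand=5,sold=4 ship[2->3]=2 ship[1->2]=4 ship[0->1]=2 prod=2 -> inv=[2 4 11 2]
Step 3: demand=5,sold=2 ship[2->3]=2 ship[1->2]=4 ship[0->1]=2 prod=2 -> inv=[2 2 13 2]
Step 4: demand=5,sold=2 ship[2->3]=2 ship[1->2]=2 ship[0->1]=2 prod=2 -> inv=[2 2 13 2]
Step 5: demand=5,sold=2 ship[2->3]=2 ship[1->2]=2 ship[0->1]=2 prod=2 -> inv=[2 2 13 2]

2 2 13 2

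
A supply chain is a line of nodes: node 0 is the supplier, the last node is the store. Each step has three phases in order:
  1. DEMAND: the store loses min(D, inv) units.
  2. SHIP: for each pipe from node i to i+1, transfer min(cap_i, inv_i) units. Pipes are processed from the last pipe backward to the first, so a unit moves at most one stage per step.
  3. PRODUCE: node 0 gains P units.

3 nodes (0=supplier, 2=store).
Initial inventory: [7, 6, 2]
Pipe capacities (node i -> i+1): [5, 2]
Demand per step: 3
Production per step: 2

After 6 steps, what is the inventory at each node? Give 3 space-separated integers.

Step 1: demand=3,sold=2 ship[1->2]=2 ship[0->1]=5 prod=2 -> inv=[4 9 2]
Step 2: demand=3,sold=2 ship[1->2]=2 ship[0->1]=4 prod=2 -> inv=[2 11 2]
Step 3: demand=3,sold=2 ship[1->2]=2 ship[0->1]=2 prod=2 -> inv=[2 11 2]
Step 4: demand=3,sold=2 ship[1->2]=2 ship[0->1]=2 prod=2 -> inv=[2 11 2]
Step 5: demand=3,sold=2 ship[1->2]=2 ship[0->1]=2 prod=2 -> inv=[2 11 2]
Step 6: demand=3,sold=2 ship[1->2]=2 ship[0->1]=2 prod=2 -> inv=[2 11 2]

2 11 2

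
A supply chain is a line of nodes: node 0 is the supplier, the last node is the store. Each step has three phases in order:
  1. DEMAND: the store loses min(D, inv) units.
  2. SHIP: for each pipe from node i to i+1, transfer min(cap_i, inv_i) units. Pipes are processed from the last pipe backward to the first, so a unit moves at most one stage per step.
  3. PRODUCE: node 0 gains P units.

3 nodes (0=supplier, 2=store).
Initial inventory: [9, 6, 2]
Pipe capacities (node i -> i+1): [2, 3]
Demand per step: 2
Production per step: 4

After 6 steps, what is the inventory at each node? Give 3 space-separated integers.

Step 1: demand=2,sold=2 ship[1->2]=3 ship[0->1]=2 prod=4 -> inv=[11 5 3]
Step 2: demand=2,sold=2 ship[1->2]=3 ship[0->1]=2 prod=4 -> inv=[13 4 4]
Step 3: demand=2,sold=2 ship[1->2]=3 ship[0->1]=2 prod=4 -> inv=[15 3 5]
Step 4: demand=2,sold=2 ship[1->2]=3 ship[0->1]=2 prod=4 -> inv=[17 2 6]
Step 5: demand=2,sold=2 ship[1->2]=2 ship[0->1]=2 prod=4 -> inv=[19 2 6]
Step 6: demand=2,sold=2 ship[1->2]=2 ship[0->1]=2 prod=4 -> inv=[21 2 6]

21 2 6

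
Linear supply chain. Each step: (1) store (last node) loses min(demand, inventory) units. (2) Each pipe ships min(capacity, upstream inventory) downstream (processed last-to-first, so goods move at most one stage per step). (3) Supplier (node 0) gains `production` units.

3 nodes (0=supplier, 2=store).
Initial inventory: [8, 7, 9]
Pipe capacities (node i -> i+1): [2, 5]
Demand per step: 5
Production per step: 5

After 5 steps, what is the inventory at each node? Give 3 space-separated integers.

Step 1: demand=5,sold=5 ship[1->2]=5 ship[0->1]=2 prod=5 -> inv=[11 4 9]
Step 2: demand=5,sold=5 ship[1->2]=4 ship[0->1]=2 prod=5 -> inv=[14 2 8]
Step 3: demand=5,sold=5 ship[1->2]=2 ship[0->1]=2 prod=5 -> inv=[17 2 5]
Step 4: demand=5,sold=5 ship[1->2]=2 ship[0->1]=2 prod=5 -> inv=[20 2 2]
Step 5: demand=5,sold=2 ship[1->2]=2 ship[0->1]=2 prod=5 -> inv=[23 2 2]

23 2 2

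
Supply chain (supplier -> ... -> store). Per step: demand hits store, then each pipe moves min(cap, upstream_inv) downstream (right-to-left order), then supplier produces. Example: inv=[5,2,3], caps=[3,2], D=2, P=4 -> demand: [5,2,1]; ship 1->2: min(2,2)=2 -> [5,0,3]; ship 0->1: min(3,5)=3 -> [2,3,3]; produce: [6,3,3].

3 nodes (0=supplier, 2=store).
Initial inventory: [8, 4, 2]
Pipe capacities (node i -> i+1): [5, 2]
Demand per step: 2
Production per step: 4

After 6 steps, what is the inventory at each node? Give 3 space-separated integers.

Step 1: demand=2,sold=2 ship[1->2]=2 ship[0->1]=5 prod=4 -> inv=[7 7 2]
Step 2: demand=2,sold=2 ship[1->2]=2 ship[0->1]=5 prod=4 -> inv=[6 10 2]
Step 3: demand=2,sold=2 ship[1->2]=2 ship[0->1]=5 prod=4 -> inv=[5 13 2]
Step 4: demand=2,sold=2 ship[1->2]=2 ship[0->1]=5 prod=4 -> inv=[4 16 2]
Step 5: demand=2,sold=2 ship[1->2]=2 ship[0->1]=4 prod=4 -> inv=[4 18 2]
Step 6: demand=2,sold=2 ship[1->2]=2 ship[0->1]=4 prod=4 -> inv=[4 20 2]

4 20 2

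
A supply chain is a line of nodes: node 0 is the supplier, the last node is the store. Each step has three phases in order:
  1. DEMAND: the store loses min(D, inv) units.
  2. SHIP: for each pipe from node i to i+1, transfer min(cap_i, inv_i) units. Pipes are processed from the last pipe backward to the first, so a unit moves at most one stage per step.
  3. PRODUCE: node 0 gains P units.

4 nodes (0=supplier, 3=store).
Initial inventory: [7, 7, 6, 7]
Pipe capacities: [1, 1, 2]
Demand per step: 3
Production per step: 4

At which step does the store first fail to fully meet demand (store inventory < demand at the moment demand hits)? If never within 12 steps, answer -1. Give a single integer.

Step 1: demand=3,sold=3 ship[2->3]=2 ship[1->2]=1 ship[0->1]=1 prod=4 -> [10 7 5 6]
Step 2: demand=3,sold=3 ship[2->3]=2 ship[1->2]=1 ship[0->1]=1 prod=4 -> [13 7 4 5]
Step 3: demand=3,sold=3 ship[2->3]=2 ship[1->2]=1 ship[0->1]=1 prod=4 -> [16 7 3 4]
Step 4: demand=3,sold=3 ship[2->3]=2 ship[1->2]=1 ship[0->1]=1 prod=4 -> [19 7 2 3]
Step 5: demand=3,sold=3 ship[2->3]=2 ship[1->2]=1 ship[0->1]=1 prod=4 -> [22 7 1 2]
Step 6: demand=3,sold=2 ship[2->3]=1 ship[1->2]=1 ship[0->1]=1 prod=4 -> [25 7 1 1]
Step 7: demand=3,sold=1 ship[2->3]=1 ship[1->2]=1 ship[0->1]=1 prod=4 -> [28 7 1 1]
Step 8: demand=3,sold=1 ship[2->3]=1 ship[1->2]=1 ship[0->1]=1 prod=4 -> [31 7 1 1]
Step 9: demand=3,sold=1 ship[2->3]=1 ship[1->2]=1 ship[0->1]=1 prod=4 -> [34 7 1 1]
Step 10: demand=3,sold=1 ship[2->3]=1 ship[1->2]=1 ship[0->1]=1 prod=4 -> [37 7 1 1]
Step 11: demand=3,sold=1 ship[2->3]=1 ship[1->2]=1 ship[0->1]=1 prod=4 -> [40 7 1 1]
Step 12: demand=3,sold=1 ship[2->3]=1 ship[1->2]=1 ship[0->1]=1 prod=4 -> [43 7 1 1]
First stockout at step 6

6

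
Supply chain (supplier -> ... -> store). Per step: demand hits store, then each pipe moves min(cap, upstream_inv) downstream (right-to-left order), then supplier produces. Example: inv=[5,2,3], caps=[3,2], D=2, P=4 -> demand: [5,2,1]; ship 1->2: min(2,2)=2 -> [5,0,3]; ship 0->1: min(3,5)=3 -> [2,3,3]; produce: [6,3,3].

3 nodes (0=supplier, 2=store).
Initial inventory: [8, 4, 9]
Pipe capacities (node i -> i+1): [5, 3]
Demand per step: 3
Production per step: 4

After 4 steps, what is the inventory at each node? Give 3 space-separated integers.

Step 1: demand=3,sold=3 ship[1->2]=3 ship[0->1]=5 prod=4 -> inv=[7 6 9]
Step 2: demand=3,sold=3 ship[1->2]=3 ship[0->1]=5 prod=4 -> inv=[6 8 9]
Step 3: demand=3,sold=3 ship[1->2]=3 ship[0->1]=5 prod=4 -> inv=[5 10 9]
Step 4: demand=3,sold=3 ship[1->2]=3 ship[0->1]=5 prod=4 -> inv=[4 12 9]

4 12 9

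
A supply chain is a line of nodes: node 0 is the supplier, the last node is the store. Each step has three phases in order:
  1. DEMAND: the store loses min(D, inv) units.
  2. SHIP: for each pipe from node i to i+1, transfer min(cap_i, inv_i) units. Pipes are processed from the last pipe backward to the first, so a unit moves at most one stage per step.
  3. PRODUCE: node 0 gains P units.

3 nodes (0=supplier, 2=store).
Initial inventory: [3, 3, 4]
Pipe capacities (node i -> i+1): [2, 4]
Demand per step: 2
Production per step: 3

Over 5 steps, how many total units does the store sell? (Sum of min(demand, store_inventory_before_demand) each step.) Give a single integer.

Step 1: sold=2 (running total=2) -> [4 2 5]
Step 2: sold=2 (running total=4) -> [5 2 5]
Step 3: sold=2 (running total=6) -> [6 2 5]
Step 4: sold=2 (running total=8) -> [7 2 5]
Step 5: sold=2 (running total=10) -> [8 2 5]

Answer: 10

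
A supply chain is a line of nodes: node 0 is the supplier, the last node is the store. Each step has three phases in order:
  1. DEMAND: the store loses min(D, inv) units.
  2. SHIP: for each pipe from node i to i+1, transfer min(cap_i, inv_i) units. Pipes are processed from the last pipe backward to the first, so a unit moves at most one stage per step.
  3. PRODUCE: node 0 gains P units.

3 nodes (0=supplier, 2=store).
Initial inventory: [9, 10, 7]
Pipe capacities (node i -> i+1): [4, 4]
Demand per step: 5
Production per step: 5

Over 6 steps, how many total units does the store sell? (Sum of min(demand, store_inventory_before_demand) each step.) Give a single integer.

Step 1: sold=5 (running total=5) -> [10 10 6]
Step 2: sold=5 (running total=10) -> [11 10 5]
Step 3: sold=5 (running total=15) -> [12 10 4]
Step 4: sold=4 (running total=19) -> [13 10 4]
Step 5: sold=4 (running total=23) -> [14 10 4]
Step 6: sold=4 (running total=27) -> [15 10 4]

Answer: 27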